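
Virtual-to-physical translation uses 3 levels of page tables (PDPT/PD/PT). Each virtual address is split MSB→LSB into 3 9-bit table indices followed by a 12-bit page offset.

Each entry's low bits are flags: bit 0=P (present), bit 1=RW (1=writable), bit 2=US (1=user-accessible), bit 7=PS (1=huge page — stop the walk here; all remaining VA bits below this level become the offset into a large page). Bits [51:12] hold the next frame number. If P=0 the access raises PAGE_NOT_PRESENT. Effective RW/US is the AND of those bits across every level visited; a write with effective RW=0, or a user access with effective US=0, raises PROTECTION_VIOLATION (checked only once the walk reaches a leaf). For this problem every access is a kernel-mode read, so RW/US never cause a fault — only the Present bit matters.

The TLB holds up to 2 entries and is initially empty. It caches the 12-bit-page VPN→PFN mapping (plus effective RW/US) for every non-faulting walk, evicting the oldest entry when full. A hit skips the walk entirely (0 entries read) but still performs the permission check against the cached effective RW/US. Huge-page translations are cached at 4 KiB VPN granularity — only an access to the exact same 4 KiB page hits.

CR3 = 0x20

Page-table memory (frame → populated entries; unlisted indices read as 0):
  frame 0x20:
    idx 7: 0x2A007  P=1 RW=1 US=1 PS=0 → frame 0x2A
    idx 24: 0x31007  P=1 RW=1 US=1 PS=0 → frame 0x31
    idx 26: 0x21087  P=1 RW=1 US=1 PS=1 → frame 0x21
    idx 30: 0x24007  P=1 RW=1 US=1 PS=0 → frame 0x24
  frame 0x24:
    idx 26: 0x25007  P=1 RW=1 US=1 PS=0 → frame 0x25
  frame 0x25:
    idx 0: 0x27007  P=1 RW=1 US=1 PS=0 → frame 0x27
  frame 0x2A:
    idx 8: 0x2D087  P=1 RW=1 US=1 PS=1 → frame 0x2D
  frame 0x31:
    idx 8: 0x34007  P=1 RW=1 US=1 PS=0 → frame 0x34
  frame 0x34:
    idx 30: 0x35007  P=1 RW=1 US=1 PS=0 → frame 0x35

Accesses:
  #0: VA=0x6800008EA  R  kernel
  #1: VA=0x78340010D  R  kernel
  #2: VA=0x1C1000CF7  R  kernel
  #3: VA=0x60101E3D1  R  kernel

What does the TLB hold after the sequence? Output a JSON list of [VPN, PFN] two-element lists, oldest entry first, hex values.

Walk each access:
#0 VA=0x6800008EA (r,kernel):
  L0 @0x20[26] → 0x21087  P=1,RW=1,US=1,PS=1
  ⇒ phys 0x218EA (huge @L0)  [1 reads]
#1 VA=0x78340010D (r,kernel):
  L0 @0x20[30] → 0x24007  P=1,RW=1,US=1,PS=0
  L1 @0x24[26] → 0x25007  P=1,RW=1,US=1,PS=0
  L2 @0x25[0] → 0x27007  P=1,RW=1,US=1,PS=0
  ⇒ phys 0x2710D  [3 reads]
#2 VA=0x1C1000CF7 (r,kernel):
  L0 @0x20[7] → 0x2A007  P=1,RW=1,US=1,PS=0
  L1 @0x2A[8] → 0x2D087  P=1,RW=1,US=1,PS=1
  ⇒ phys 0x2DCF7 (huge @L1)  [2 reads]
#3 VA=0x60101E3D1 (r,kernel):
  L0 @0x20[24] → 0x31007  P=1,RW=1,US=1,PS=0
  L1 @0x31[8] → 0x34007  P=1,RW=1,US=1,PS=0
  L2 @0x34[30] → 0x35007  P=1,RW=1,US=1,PS=0
  ⇒ phys 0x353D1  [3 reads]

TLB: [["0x1C1000", "0x2D"], ["0x60101E", "0x35"]]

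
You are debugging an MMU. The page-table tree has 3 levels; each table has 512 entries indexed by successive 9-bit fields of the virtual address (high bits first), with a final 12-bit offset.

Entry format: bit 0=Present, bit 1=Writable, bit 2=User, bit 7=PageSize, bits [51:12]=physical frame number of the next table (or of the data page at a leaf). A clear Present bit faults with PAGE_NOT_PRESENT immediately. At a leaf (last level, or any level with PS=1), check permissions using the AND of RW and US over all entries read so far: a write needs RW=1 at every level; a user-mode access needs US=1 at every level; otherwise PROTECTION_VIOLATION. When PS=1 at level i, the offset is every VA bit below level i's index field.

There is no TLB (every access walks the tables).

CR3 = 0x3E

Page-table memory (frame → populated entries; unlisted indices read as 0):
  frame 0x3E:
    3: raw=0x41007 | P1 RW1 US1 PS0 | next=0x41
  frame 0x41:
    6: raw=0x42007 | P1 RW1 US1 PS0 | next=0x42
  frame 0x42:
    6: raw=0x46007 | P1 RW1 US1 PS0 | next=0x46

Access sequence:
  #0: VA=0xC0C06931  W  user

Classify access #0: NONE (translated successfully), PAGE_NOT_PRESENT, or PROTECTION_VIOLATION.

Walk each access:
#0 VA=0xC0C06931 (w,user):
  [0] read 0x3E idx=3: raw=0x41007 flags P=1 W=1 U=1 S=0
  [1] read 0x41 idx=6: raw=0x42007 flags P=1 W=1 U=1 S=0
  [2] read 0x42 idx=6: raw=0x46007 flags P=1 W=1 U=1 S=0
  ✓ 0x46931  — 3 lookups

Access #0 fault: NONE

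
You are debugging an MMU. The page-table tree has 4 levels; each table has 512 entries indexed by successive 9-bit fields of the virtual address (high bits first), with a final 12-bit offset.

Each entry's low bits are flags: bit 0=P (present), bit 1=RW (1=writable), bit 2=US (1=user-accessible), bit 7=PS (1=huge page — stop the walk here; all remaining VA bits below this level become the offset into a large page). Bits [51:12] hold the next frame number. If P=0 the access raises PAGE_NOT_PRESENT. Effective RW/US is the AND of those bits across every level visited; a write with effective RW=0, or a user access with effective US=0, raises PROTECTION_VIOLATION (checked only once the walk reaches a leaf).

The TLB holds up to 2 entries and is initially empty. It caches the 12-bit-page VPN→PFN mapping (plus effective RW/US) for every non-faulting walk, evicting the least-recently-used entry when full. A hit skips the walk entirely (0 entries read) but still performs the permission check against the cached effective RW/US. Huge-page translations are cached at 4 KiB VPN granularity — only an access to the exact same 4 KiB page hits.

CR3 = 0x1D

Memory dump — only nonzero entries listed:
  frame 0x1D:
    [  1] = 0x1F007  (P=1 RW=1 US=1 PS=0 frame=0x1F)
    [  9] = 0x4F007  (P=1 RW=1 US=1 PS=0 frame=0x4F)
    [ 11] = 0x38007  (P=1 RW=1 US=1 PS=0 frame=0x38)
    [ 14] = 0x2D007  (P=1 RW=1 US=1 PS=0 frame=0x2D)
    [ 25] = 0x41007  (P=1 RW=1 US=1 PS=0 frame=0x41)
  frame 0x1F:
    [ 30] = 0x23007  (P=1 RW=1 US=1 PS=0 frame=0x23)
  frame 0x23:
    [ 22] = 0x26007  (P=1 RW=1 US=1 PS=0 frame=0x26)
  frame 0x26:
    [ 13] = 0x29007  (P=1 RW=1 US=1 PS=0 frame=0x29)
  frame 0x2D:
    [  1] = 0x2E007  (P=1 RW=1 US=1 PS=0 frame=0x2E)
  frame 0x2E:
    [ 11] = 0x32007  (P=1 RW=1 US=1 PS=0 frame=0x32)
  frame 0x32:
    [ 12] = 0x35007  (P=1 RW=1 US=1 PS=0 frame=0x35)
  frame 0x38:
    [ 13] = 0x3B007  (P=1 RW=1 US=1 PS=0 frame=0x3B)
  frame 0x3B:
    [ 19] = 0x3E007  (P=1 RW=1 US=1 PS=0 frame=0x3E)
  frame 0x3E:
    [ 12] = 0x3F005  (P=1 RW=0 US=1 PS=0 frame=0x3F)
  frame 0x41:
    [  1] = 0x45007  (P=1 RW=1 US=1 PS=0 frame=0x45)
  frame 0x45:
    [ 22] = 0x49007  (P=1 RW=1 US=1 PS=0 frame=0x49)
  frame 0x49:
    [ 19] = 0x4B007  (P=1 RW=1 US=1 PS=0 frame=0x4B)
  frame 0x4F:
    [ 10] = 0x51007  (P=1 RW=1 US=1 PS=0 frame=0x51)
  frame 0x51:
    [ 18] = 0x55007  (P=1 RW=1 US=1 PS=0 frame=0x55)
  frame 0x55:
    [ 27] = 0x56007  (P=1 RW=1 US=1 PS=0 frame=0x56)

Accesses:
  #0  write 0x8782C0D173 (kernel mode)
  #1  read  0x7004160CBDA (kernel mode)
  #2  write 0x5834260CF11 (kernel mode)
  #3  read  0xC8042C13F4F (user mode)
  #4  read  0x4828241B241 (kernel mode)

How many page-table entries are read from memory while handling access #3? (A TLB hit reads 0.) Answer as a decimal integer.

Walk each access:
#0 VA=0x8782C0D173 (w,kernel):
  L0: frame=0x1D idx=1 entry=0x1F007 [P=1 RW=1 US=1 PS=0]
  L1: frame=0x1F idx=30 entry=0x23007 [P=1 RW=1 US=1 PS=0]
  L2: frame=0x23 idx=22 entry=0x26007 [P=1 RW=1 US=1 PS=0]
  L3: frame=0x26 idx=13 entry=0x29007 [P=1 RW=1 US=1 PS=0]
  ✓ 0x29173  — 4 lookups
#1 VA=0x7004160CBDA (r,kernel):
  L0: frame=0x1D idx=14 entry=0x2D007 [P=1 RW=1 US=1 PS=0]
  L1: frame=0x2D idx=1 entry=0x2E007 [P=1 RW=1 US=1 PS=0]
  L2: frame=0x2E idx=11 entry=0x32007 [P=1 RW=1 US=1 PS=0]
  L3: frame=0x32 idx=12 entry=0x35007 [P=1 RW=1 US=1 PS=0]
  ✓ 0x35BDA  — 4 lookups
#2 VA=0x5834260CF11 (w,kernel):
  L0: frame=0x1D idx=11 entry=0x38007 [P=1 RW=1 US=1 PS=0]
  L1: frame=0x38 idx=13 entry=0x3B007 [P=1 RW=1 US=1 PS=0]
  L2: frame=0x3B idx=19 entry=0x3E007 [P=1 RW=1 US=1 PS=0]
  L3: frame=0x3E idx=12 entry=0x3F005 [P=1 RW=0 US=1 PS=0]
  → PROTECTION_VIOLATION  (4 entries read)
#3 VA=0xC8042C13F4F (r,user):
  L0: frame=0x1D idx=25 entry=0x41007 [P=1 RW=1 US=1 PS=0]
  L1: frame=0x41 idx=1 entry=0x45007 [P=1 RW=1 US=1 PS=0]
  L2: frame=0x45 idx=22 entry=0x49007 [P=1 RW=1 US=1 PS=0]
  L3: frame=0x49 idx=19 entry=0x4B007 [P=1 RW=1 US=1 PS=0]
  ✓ 0x4BF4F  — 4 lookups
#4 VA=0x4828241B241 (r,kernel):
  L0: frame=0x1D idx=9 entry=0x4F007 [P=1 RW=1 US=1 PS=0]
  L1: frame=0x4F idx=10 entry=0x51007 [P=1 RW=1 US=1 PS=0]
  L2: frame=0x51 idx=18 entry=0x55007 [P=1 RW=1 US=1 PS=0]
  L3: frame=0x55 idx=27 entry=0x56007 [P=1 RW=1 US=1 PS=0]
  ✓ 0x56241  — 4 lookups

Entries read for #3: 4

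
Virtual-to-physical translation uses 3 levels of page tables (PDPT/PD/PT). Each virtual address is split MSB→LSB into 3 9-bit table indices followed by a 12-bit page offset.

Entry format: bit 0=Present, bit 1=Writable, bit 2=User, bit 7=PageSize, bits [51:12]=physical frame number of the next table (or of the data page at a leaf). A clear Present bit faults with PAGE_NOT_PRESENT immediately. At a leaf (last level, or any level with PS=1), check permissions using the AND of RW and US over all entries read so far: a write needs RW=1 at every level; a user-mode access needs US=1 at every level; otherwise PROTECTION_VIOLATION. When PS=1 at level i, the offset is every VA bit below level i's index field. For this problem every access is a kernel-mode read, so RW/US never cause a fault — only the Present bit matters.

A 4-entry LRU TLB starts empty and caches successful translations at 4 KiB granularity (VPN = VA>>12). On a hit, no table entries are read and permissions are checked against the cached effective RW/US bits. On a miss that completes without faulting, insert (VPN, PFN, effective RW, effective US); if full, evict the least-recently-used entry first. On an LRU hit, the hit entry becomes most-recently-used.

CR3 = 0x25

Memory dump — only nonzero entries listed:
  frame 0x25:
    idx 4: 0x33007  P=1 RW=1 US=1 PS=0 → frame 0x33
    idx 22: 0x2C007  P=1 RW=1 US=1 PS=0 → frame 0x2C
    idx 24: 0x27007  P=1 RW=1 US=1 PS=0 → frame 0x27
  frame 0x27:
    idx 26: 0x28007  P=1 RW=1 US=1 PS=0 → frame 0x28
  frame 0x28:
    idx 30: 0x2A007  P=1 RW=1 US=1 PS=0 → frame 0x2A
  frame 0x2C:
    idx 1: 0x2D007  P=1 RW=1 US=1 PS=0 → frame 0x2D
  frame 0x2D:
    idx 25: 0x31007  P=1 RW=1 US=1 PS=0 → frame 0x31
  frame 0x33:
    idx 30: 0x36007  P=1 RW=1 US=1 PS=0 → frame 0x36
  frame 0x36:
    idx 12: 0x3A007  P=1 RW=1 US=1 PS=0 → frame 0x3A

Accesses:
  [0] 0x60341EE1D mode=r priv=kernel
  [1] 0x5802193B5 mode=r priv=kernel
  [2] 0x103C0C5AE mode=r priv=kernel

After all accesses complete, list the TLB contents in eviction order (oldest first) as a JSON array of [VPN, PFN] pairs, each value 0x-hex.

Walk each access:
#0 VA=0x60341EE1D (r,kernel):
  L0: frame=0x25 idx=24 entry=0x27007 [P=1 RW=1 US=1 PS=0]
  L1: frame=0x27 idx=26 entry=0x28007 [P=1 RW=1 US=1 PS=0]
  L2: frame=0x28 idx=30 entry=0x2A007 [P=1 RW=1 US=1 PS=0]
  ✓ 0x2AE1D  — 3 lookups
#1 VA=0x5802193B5 (r,kernel):
  L0: frame=0x25 idx=22 entry=0x2C007 [P=1 RW=1 US=1 PS=0]
  L1: frame=0x2C idx=1 entry=0x2D007 [P=1 RW=1 US=1 PS=0]
  L2: frame=0x2D idx=25 entry=0x31007 [P=1 RW=1 US=1 PS=0]
  ✓ 0x313B5  — 3 lookups
#2 VA=0x103C0C5AE (r,kernel):
  L0: frame=0x25 idx=4 entry=0x33007 [P=1 RW=1 US=1 PS=0]
  L1: frame=0x33 idx=30 entry=0x36007 [P=1 RW=1 US=1 PS=0]
  L2: frame=0x36 idx=12 entry=0x3A007 [P=1 RW=1 US=1 PS=0]
  ✓ 0x3A5AE  — 3 lookups

TLB: [["0x60341E", "0x2A"], ["0x580219", "0x31"], ["0x103C0C", "0x3A"]]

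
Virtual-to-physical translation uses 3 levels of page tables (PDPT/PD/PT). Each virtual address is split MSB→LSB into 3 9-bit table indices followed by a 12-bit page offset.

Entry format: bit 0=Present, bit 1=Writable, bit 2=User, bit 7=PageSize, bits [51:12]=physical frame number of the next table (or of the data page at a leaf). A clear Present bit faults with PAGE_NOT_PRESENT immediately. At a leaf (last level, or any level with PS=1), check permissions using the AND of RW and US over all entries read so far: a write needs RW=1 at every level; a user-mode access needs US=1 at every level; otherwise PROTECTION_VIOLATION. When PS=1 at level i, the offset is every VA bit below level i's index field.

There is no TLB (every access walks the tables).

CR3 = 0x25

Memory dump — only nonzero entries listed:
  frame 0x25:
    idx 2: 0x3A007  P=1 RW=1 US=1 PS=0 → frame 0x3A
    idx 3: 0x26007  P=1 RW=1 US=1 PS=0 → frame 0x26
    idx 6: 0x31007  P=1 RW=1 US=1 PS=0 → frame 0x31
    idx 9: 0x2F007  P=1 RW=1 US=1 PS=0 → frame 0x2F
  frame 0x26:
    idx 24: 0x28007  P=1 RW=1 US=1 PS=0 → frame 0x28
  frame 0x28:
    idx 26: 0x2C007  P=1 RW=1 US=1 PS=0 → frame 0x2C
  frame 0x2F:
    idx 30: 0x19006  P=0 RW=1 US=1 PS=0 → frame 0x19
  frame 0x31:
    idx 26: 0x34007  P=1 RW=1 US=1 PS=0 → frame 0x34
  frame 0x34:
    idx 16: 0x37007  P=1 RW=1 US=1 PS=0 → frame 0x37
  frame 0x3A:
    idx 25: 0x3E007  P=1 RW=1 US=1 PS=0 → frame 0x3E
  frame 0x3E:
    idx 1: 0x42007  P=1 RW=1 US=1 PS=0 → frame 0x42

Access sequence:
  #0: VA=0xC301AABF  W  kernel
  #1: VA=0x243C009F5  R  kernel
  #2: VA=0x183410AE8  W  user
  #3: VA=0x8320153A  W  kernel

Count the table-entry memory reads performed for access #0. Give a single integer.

Trace:
#0 VA=0xC301AABF (w,kernel):
  L0: frame=0x25 idx=3 entry=0x26007 [P=1 RW=1 US=1 PS=0]
  L1: frame=0x26 idx=24 entry=0x28007 [P=1 RW=1 US=1 PS=0]
  L2: frame=0x28 idx=26 entry=0x2C007 [P=1 RW=1 US=1 PS=0]
  → PA=0x2CABF  (3 entries read)
#1 VA=0x243C009F5 (r,kernel):
  L0: frame=0x25 idx=9 entry=0x2F007 [P=1 RW=1 US=1 PS=0]
  L1: frame=0x2F idx=30 entry=0x19006 [P=0 RW=1 US=1 PS=0]
  → PAGE_NOT_PRESENT  (2 entries read)
#2 VA=0x183410AE8 (w,user):
  L0: frame=0x25 idx=6 entry=0x31007 [P=1 RW=1 US=1 PS=0]
  L1: frame=0x31 idx=26 entry=0x34007 [P=1 RW=1 US=1 PS=0]
  L2: frame=0x34 idx=16 entry=0x37007 [P=1 RW=1 US=1 PS=0]
  → PA=0x37AE8  (3 entries read)
#3 VA=0x8320153A (w,kernel):
  L0: frame=0x25 idx=2 entry=0x3A007 [P=1 RW=1 US=1 PS=0]
  L1: frame=0x3A idx=25 entry=0x3E007 [P=1 RW=1 US=1 PS=0]
  L2: frame=0x3E idx=1 entry=0x42007 [P=1 RW=1 US=1 PS=0]
  → PA=0x4253A  (3 entries read)

Entries read for #0: 3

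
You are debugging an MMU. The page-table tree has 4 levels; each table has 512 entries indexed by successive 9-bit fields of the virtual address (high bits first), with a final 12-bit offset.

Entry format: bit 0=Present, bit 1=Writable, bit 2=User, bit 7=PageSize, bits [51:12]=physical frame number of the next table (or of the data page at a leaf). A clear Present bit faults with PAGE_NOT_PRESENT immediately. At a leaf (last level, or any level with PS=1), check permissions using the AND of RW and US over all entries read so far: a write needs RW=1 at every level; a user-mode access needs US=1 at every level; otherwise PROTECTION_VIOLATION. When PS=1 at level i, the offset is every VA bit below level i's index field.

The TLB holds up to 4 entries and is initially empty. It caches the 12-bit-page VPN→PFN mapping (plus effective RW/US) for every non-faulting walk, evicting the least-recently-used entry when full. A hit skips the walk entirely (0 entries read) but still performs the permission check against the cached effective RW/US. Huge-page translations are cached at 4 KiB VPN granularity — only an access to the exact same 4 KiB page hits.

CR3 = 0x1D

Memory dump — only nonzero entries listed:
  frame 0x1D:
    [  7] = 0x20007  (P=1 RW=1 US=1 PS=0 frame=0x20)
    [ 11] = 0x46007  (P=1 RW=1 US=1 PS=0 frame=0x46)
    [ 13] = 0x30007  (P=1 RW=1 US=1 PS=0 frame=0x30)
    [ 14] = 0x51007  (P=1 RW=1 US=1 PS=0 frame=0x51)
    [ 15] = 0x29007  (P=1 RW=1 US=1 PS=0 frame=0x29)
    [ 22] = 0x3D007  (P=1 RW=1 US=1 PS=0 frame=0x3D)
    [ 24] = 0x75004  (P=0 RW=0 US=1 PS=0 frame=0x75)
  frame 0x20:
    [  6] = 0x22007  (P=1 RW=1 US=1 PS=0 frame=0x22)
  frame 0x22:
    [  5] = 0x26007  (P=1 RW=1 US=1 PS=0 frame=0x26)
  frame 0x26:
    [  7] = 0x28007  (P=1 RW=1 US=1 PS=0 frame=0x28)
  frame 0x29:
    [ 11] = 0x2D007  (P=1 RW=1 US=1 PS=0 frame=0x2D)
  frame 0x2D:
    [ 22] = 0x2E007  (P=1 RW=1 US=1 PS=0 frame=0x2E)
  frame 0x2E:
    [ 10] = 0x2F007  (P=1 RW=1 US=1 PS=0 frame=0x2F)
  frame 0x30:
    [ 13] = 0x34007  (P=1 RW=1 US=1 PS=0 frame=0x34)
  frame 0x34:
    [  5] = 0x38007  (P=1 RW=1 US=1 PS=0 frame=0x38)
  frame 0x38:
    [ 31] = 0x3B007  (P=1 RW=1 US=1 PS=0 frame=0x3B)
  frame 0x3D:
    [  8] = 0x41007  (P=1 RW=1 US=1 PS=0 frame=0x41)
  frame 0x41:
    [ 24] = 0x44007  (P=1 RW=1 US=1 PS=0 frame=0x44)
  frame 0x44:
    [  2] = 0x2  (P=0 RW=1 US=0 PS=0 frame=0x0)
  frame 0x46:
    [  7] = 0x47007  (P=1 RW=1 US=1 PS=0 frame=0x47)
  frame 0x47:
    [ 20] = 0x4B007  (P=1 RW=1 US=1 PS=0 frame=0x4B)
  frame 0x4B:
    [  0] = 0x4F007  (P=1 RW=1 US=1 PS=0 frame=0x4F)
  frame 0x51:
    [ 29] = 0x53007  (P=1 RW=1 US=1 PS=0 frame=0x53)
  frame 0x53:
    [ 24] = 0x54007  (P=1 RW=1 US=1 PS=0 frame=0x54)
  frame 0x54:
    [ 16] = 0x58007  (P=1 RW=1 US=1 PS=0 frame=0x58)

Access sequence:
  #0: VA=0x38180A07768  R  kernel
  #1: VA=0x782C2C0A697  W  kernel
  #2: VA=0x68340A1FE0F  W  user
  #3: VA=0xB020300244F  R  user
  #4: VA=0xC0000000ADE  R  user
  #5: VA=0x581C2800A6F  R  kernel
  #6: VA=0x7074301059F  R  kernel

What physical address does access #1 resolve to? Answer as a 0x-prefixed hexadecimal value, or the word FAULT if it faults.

Trace:
#0 VA=0x38180A07768 (r,kernel):
  L0: frame=0x1D idx=7 entry=0x20007 [P=1 RW=1 US=1 PS=0]
  L1: frame=0x20 idx=6 entry=0x22007 [P=1 RW=1 US=1 PS=0]
  L2: frame=0x22 idx=5 entry=0x26007 [P=1 RW=1 US=1 PS=0]
  L3: frame=0x26 idx=7 entry=0x28007 [P=1 RW=1 US=1 PS=0]
  ⇒ phys 0x28768  [4 reads]
#1 VA=0x782C2C0A697 (w,kernel):
  L0: frame=0x1D idx=15 entry=0x29007 [P=1 RW=1 US=1 PS=0]
  L1: frame=0x29 idx=11 entry=0x2D007 [P=1 RW=1 US=1 PS=0]
  L2: frame=0x2D idx=22 entry=0x2E007 [P=1 RW=1 US=1 PS=0]
  L3: frame=0x2E idx=10 entry=0x2F007 [P=1 RW=1 US=1 PS=0]
  ⇒ phys 0x2F697  [4 reads]
#2 VA=0x68340A1FE0F (w,user):
  L0: frame=0x1D idx=13 entry=0x30007 [P=1 RW=1 US=1 PS=0]
  L1: frame=0x30 idx=13 entry=0x34007 [P=1 RW=1 US=1 PS=0]
  L2: frame=0x34 idx=5 entry=0x38007 [P=1 RW=1 US=1 PS=0]
  L3: frame=0x38 idx=31 entry=0x3B007 [P=1 RW=1 US=1 PS=0]
  ⇒ phys 0x3BE0F  [4 reads]
#3 VA=0xB020300244F (r,user):
  L0: frame=0x1D idx=22 entry=0x3D007 [P=1 RW=1 US=1 PS=0]
  L1: frame=0x3D idx=8 entry=0x41007 [P=1 RW=1 US=1 PS=0]
  L2: frame=0x41 idx=24 entry=0x44007 [P=1 RW=1 US=1 PS=0]
  L3: frame=0x44 idx=2 entry=0x2 [P=0 RW=1 US=0 PS=0]
  ⇒ fault: PAGE_NOT_PRESENT  — 4 lookups
#4 VA=0xC0000000ADE (r,user):
  L0: frame=0x1D idx=24 entry=0x75004 [P=0 RW=0 US=1 PS=0]
  ⇒ fault: PAGE_NOT_PRESENT  — 1 lookups
#5 VA=0x581C2800A6F (r,kernel):
  L0: frame=0x1D idx=11 entry=0x46007 [P=1 RW=1 US=1 PS=0]
  L1: frame=0x46 idx=7 entry=0x47007 [P=1 RW=1 US=1 PS=0]
  L2: frame=0x47 idx=20 entry=0x4B007 [P=1 RW=1 US=1 PS=0]
  L3: frame=0x4B idx=0 entry=0x4F007 [P=1 RW=1 US=1 PS=0]
  ⇒ phys 0x4FA6F  [4 reads]
#6 VA=0x7074301059F (r,kernel):
  L0: frame=0x1D idx=14 entry=0x51007 [P=1 RW=1 US=1 PS=0]
  L1: frame=0x51 idx=29 entry=0x53007 [P=1 RW=1 US=1 PS=0]
  L2: frame=0x53 idx=24 entry=0x54007 [P=1 RW=1 US=1 PS=0]
  L3: frame=0x54 idx=16 entry=0x58007 [P=1 RW=1 US=1 PS=0]
  ⇒ phys 0x5859F  [4 reads]

Access #1 PA: 0x2F697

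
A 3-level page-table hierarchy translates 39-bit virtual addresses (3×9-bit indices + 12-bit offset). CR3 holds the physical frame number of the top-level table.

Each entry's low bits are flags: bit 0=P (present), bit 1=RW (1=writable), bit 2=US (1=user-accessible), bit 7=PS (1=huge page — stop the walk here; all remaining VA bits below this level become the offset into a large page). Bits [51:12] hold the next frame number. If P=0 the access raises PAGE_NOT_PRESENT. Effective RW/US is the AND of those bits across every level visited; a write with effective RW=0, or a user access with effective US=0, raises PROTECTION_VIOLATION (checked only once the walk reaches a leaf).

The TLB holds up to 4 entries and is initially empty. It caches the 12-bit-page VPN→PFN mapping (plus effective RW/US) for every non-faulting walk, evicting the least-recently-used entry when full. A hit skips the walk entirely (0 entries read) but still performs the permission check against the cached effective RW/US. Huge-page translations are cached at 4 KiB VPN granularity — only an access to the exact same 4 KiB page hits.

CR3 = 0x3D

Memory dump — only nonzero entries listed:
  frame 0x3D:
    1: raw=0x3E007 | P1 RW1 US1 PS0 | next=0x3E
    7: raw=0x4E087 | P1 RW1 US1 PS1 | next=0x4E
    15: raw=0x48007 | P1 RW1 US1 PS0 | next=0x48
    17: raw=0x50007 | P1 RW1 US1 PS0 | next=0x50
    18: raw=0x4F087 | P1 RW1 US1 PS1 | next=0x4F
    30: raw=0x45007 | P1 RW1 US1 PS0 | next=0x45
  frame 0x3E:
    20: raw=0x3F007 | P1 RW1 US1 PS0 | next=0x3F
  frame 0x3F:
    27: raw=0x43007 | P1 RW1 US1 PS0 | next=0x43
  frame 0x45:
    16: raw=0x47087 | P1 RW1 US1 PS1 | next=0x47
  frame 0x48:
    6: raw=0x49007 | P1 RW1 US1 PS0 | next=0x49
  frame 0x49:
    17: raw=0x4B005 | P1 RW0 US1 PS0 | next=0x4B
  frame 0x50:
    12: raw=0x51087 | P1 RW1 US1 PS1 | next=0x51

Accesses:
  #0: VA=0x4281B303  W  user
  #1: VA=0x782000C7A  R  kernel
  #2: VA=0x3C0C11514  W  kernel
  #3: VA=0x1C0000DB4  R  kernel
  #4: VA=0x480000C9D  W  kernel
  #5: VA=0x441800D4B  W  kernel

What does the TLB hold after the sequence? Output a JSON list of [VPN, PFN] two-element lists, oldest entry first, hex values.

Per-access translation:
#0 VA=0x4281B303 (w,user):
  L0: frame=0x3D idx=1 entry=0x3E007 [P=1 RW=1 US=1 PS=0]
  L1: frame=0x3E idx=20 entry=0x3F007 [P=1 RW=1 US=1 PS=0]
  L2: frame=0x3F idx=27 entry=0x43007 [P=1 RW=1 US=1 PS=0]
  ✓ 0x43303  — 3 lookups
#1 VA=0x782000C7A (r,kernel):
  L0: frame=0x3D idx=30 entry=0x45007 [P=1 RW=1 US=1 PS=0]
  L1: frame=0x45 idx=16 entry=0x47087 [P=1 RW=1 US=1 PS=1]
  ✓ 0x47C7A (huge @L1)  — 2 lookups
#2 VA=0x3C0C11514 (w,kernel):
  L0: frame=0x3D idx=15 entry=0x48007 [P=1 RW=1 US=1 PS=0]
  L1: frame=0x48 idx=6 entry=0x49007 [P=1 RW=1 US=1 PS=0]
  L2: frame=0x49 idx=17 entry=0x4B005 [P=1 RW=0 US=1 PS=0]
  ⇒ fault: PROTECTION_VIOLATION  — 3 lookups
#3 VA=0x1C0000DB4 (r,kernel):
  L0: frame=0x3D idx=7 entry=0x4E087 [P=1 RW=1 US=1 PS=1]
  ✓ 0x4EDB4 (huge @L0)  — 1 lookups
#4 VA=0x480000C9D (w,kernel):
  L0: frame=0x3D idx=18 entry=0x4F087 [P=1 RW=1 US=1 PS=1]
  ✓ 0x4FC9D (huge @L0)  — 1 lookups
#5 VA=0x441800D4B (w,kernel):
  L0: frame=0x3D idx=17 entry=0x50007 [P=1 RW=1 US=1 PS=0]
  L1: frame=0x50 idx=12 entry=0x51087 [P=1 RW=1 US=1 PS=1]
  ✓ 0x51D4B (huge @L1)  — 2 lookups

TLB: [["0x782000", "0x47"], ["0x1C0000", "0x4E"], ["0x480000", "0x4F"], ["0x441800", "0x51"]]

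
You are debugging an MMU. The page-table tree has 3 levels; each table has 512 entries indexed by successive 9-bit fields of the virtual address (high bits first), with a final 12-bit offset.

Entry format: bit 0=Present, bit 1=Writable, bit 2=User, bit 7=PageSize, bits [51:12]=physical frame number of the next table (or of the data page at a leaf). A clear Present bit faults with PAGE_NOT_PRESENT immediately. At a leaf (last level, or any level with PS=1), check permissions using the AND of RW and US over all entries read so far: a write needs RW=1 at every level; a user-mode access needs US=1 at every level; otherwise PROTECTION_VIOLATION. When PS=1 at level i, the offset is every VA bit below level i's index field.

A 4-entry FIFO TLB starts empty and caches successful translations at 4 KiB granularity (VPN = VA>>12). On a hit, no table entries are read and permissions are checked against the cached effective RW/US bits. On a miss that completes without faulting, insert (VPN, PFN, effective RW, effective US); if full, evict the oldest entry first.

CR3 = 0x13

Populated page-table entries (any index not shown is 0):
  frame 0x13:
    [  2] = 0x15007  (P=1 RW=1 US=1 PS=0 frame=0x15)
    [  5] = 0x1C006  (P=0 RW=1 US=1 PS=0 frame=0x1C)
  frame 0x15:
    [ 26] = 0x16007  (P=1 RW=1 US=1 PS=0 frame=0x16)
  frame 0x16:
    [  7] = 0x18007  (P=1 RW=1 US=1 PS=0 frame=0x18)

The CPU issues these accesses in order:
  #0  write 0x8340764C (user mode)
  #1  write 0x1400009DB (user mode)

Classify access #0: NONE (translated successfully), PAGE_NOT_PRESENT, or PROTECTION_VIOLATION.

Walk each access:
#0 VA=0x8340764C (w,user):
  L0: frame=0x13 idx=2 entry=0x15007 [P=1 RW=1 US=1 PS=0]
  L1: frame=0x15 idx=26 entry=0x16007 [P=1 RW=1 US=1 PS=0]
  L2: frame=0x16 idx=7 entry=0x18007 [P=1 RW=1 US=1 PS=0]
  ✓ 0x1864C  — 3 lookups
#1 VA=0x1400009DB (w,user):
  L0: frame=0x13 idx=5 entry=0x1C006 [P=0 RW=1 US=1 PS=0]
  ⇒ fault: PAGE_NOT_PRESENT  — 1 lookups

Access #0 fault: NONE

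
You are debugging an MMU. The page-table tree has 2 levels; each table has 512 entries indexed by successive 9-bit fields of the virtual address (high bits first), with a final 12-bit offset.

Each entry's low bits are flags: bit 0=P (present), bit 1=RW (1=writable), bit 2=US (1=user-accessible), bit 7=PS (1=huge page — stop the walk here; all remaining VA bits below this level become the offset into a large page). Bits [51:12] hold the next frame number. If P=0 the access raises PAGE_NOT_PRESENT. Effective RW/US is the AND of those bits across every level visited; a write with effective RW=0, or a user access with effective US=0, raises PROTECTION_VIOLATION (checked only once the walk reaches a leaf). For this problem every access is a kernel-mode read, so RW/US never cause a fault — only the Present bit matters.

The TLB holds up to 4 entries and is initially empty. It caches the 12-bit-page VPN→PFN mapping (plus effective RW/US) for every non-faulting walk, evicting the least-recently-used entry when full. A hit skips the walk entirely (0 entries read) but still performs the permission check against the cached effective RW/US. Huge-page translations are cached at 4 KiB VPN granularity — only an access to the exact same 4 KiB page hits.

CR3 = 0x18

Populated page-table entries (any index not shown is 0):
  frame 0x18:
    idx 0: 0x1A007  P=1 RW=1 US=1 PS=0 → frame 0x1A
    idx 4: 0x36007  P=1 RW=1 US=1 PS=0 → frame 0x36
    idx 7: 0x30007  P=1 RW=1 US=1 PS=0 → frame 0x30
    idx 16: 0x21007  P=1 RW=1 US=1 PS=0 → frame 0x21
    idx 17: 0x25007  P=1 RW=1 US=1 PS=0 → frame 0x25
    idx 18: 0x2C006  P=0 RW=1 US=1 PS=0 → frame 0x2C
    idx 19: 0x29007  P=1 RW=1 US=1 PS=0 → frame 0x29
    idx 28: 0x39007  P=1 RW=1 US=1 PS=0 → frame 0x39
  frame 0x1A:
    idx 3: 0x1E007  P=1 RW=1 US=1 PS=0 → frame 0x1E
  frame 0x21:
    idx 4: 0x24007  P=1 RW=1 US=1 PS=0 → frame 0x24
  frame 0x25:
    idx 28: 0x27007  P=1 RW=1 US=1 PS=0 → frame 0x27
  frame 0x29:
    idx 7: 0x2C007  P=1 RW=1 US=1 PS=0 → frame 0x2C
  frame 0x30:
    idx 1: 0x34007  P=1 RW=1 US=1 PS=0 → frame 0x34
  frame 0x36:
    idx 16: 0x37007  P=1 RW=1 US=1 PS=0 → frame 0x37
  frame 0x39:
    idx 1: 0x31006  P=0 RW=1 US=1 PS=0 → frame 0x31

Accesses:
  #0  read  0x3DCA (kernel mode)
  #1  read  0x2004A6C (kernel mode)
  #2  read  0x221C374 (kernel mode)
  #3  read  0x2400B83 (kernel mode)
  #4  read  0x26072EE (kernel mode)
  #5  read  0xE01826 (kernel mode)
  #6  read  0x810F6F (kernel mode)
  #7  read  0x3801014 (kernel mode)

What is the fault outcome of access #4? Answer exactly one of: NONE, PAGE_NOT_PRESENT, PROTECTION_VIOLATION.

Trace:
#0 VA=0x3DCA (r,kernel):
  L0 @0x18[0] → 0x1A007  P=1,RW=1,US=1,PS=0
  L1 @0x1A[3] → 0x1E007  P=1,RW=1,US=1,PS=0
  ✓ 0x1EDCA  — 2 lookups
#1 VA=0x2004A6C (r,kernel):
  L0 @0x18[16] → 0x21007  P=1,RW=1,US=1,PS=0
  L1 @0x21[4] → 0x24007  P=1,RW=1,US=1,PS=0
  ✓ 0x24A6C  — 2 lookups
#2 VA=0x221C374 (r,kernel):
  L0 @0x18[17] → 0x25007  P=1,RW=1,US=1,PS=0
  L1 @0x25[28] → 0x27007  P=1,RW=1,US=1,PS=0
  ✓ 0x27374  — 2 lookups
#3 VA=0x2400B83 (r,kernel):
  L0 @0x18[18] → 0x2C006  P=0,RW=1,US=1,PS=0
  ⇒ fault: PAGE_NOT_PRESENT  — 1 lookups
#4 VA=0x26072EE (r,kernel):
  L0 @0x18[19] → 0x29007  P=1,RW=1,US=1,PS=0
  L1 @0x29[7] → 0x2C007  P=1,RW=1,US=1,PS=0
  ✓ 0x2C2EE  — 2 lookups
#5 VA=0xE01826 (r,kernel):
  L0 @0x18[7] → 0x30007  P=1,RW=1,US=1,PS=0
  L1 @0x30[1] → 0x34007  P=1,RW=1,US=1,PS=0
  ✓ 0x34826  — 2 lookups
#6 VA=0x810F6F (r,kernel):
  L0 @0x18[4] → 0x36007  P=1,RW=1,US=1,PS=0
  L1 @0x36[16] → 0x37007  P=1,RW=1,US=1,PS=0
  ✓ 0x37F6F  — 2 lookups
#7 VA=0x3801014 (r,kernel):
  L0 @0x18[28] → 0x39007  P=1,RW=1,US=1,PS=0
  L1 @0x39[1] → 0x31006  P=0,RW=1,US=1,PS=0
  ⇒ fault: PAGE_NOT_PRESENT  — 2 lookups

Access #4 fault: NONE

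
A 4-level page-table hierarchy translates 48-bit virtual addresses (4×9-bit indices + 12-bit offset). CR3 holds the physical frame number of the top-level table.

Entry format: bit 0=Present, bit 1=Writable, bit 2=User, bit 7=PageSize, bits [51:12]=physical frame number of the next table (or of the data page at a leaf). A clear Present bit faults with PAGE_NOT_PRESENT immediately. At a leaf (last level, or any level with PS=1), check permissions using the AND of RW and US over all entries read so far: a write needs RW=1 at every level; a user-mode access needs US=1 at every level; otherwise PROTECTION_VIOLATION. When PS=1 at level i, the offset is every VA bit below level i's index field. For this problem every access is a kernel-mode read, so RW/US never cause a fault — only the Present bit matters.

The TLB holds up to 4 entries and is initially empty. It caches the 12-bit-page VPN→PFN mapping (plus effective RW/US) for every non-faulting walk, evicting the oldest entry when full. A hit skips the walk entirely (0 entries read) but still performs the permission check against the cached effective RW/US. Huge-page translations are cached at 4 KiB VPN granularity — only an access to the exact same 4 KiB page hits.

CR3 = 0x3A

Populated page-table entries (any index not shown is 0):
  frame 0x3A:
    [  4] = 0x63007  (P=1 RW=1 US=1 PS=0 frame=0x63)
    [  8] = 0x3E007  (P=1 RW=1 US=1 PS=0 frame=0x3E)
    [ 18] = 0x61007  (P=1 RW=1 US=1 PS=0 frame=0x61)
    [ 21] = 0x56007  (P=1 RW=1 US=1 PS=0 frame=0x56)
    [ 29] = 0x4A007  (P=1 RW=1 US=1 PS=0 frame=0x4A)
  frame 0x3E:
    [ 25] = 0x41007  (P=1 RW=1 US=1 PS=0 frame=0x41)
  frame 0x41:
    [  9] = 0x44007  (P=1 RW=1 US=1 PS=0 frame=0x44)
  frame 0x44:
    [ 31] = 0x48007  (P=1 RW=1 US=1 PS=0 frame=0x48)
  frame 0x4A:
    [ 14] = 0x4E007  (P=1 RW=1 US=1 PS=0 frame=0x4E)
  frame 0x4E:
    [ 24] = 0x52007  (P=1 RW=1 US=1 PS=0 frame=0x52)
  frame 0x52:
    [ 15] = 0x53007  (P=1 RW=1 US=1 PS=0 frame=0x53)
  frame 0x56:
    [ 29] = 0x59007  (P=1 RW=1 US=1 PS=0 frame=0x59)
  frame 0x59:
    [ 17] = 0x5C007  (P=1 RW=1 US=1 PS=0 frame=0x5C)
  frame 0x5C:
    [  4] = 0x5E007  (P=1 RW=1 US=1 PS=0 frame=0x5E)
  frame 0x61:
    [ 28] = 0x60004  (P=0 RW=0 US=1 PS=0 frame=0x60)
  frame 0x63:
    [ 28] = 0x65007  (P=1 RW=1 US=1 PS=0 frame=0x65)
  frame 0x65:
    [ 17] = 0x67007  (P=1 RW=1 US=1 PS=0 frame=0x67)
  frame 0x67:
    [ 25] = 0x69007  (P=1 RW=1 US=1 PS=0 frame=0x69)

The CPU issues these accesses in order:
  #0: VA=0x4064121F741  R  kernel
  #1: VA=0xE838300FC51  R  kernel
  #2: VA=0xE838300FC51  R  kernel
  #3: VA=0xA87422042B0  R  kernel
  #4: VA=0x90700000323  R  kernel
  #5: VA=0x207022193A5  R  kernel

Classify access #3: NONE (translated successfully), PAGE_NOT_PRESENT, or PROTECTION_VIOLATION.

Trace:
#0 VA=0x4064121F741 (r,kernel):
  lvl0: tbl 0x3A, slot 8 ⇒ 0x3E007 (P1/RW1/US1/PS0)
  lvl1: tbl 0x3E, slot 25 ⇒ 0x41007 (P1/RW1/US1/PS0)
  lvl2: tbl 0x41, slot 9 ⇒ 0x44007 (P1/RW1/US1/PS0)
  lvl3: tbl 0x44, slot 31 ⇒ 0x48007 (P1/RW1/US1/PS0)
  ✓ 0x48741  — 4 lookups
#1 VA=0xE838300FC51 (r,kernel):
  lvl0: tbl 0x3A, slot 29 ⇒ 0x4A007 (P1/RW1/US1/PS0)
  lvl1: tbl 0x4A, slot 14 ⇒ 0x4E007 (P1/RW1/US1/PS0)
  lvl2: tbl 0x4E, slot 24 ⇒ 0x52007 (P1/RW1/US1/PS0)
  lvl3: tbl 0x52, slot 15 ⇒ 0x53007 (P1/RW1/US1/PS0)
  ✓ 0x53C51  — 4 lookups
#2 VA=0xE838300FC51 (r,kernel):
  TLB hit vpn=0xE838300F → PA=0x53C51
#3 VA=0xA87422042B0 (r,kernel):
  lvl0: tbl 0x3A, slot 21 ⇒ 0x56007 (P1/RW1/US1/PS0)
  lvl1: tbl 0x56, slot 29 ⇒ 0x59007 (P1/RW1/US1/PS0)
  lvl2: tbl 0x59, slot 17 ⇒ 0x5C007 (P1/RW1/US1/PS0)
  lvl3: tbl 0x5C, slot 4 ⇒ 0x5E007 (P1/RW1/US1/PS0)
  ✓ 0x5E2B0  — 4 lookups
#4 VA=0x90700000323 (r,kernel):
  lvl0: tbl 0x3A, slot 18 ⇒ 0x61007 (P1/RW1/US1/PS0)
  lvl1: tbl 0x61, slot 28 ⇒ 0x60004 (P0/RW0/US1/PS0)
  ⇒ fault: PAGE_NOT_PRESENT  — 2 lookups
#5 VA=0x207022193A5 (r,kernel):
  lvl0: tbl 0x3A, slot 4 ⇒ 0x63007 (P1/RW1/US1/PS0)
  lvl1: tbl 0x63, slot 28 ⇒ 0x65007 (P1/RW1/US1/PS0)
  lvl2: tbl 0x65, slot 17 ⇒ 0x67007 (P1/RW1/US1/PS0)
  lvl3: tbl 0x67, slot 25 ⇒ 0x69007 (P1/RW1/US1/PS0)
  ✓ 0x693A5  — 4 lookups

Access #3 fault: NONE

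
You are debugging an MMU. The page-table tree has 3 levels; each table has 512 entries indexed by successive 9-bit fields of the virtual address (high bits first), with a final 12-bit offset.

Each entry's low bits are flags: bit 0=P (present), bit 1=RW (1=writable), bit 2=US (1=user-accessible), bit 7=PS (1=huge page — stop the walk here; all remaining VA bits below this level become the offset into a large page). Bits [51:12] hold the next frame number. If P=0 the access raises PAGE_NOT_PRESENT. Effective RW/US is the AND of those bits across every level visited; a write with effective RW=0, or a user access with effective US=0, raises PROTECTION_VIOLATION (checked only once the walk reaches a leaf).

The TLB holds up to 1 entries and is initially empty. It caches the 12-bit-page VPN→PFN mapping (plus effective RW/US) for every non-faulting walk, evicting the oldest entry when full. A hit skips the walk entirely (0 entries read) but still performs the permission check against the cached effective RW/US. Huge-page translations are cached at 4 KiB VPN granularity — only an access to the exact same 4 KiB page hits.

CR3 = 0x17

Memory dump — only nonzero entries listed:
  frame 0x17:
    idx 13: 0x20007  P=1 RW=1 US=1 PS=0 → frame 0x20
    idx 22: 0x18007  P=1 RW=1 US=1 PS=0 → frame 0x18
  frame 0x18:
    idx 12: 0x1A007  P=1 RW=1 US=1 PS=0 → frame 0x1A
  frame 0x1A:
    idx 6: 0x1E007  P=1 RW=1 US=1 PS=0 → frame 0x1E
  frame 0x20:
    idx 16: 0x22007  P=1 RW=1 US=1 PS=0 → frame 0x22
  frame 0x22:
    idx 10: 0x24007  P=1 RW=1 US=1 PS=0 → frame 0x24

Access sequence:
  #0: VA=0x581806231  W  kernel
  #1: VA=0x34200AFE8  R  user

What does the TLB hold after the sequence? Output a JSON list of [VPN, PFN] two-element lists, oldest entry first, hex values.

Trace:
#0 VA=0x581806231 (w,kernel):
  lvl0: tbl 0x17, slot 22 ⇒ 0x18007 (P1/RW1/US1/PS0)
  lvl1: tbl 0x18, slot 12 ⇒ 0x1A007 (P1/RW1/US1/PS0)
  lvl2: tbl 0x1A, slot 6 ⇒ 0x1E007 (P1/RW1/US1/PS0)
  ⇒ phys 0x1E231  [3 reads]
#1 VA=0x34200AFE8 (r,user):
  lvl0: tbl 0x17, slot 13 ⇒ 0x20007 (P1/RW1/US1/PS0)
  lvl1: tbl 0x20, slot 16 ⇒ 0x22007 (P1/RW1/US1/PS0)
  lvl2: tbl 0x22, slot 10 ⇒ 0x24007 (P1/RW1/US1/PS0)
  ⇒ phys 0x24FE8  [3 reads]

TLB: [["0x34200A", "0x24"]]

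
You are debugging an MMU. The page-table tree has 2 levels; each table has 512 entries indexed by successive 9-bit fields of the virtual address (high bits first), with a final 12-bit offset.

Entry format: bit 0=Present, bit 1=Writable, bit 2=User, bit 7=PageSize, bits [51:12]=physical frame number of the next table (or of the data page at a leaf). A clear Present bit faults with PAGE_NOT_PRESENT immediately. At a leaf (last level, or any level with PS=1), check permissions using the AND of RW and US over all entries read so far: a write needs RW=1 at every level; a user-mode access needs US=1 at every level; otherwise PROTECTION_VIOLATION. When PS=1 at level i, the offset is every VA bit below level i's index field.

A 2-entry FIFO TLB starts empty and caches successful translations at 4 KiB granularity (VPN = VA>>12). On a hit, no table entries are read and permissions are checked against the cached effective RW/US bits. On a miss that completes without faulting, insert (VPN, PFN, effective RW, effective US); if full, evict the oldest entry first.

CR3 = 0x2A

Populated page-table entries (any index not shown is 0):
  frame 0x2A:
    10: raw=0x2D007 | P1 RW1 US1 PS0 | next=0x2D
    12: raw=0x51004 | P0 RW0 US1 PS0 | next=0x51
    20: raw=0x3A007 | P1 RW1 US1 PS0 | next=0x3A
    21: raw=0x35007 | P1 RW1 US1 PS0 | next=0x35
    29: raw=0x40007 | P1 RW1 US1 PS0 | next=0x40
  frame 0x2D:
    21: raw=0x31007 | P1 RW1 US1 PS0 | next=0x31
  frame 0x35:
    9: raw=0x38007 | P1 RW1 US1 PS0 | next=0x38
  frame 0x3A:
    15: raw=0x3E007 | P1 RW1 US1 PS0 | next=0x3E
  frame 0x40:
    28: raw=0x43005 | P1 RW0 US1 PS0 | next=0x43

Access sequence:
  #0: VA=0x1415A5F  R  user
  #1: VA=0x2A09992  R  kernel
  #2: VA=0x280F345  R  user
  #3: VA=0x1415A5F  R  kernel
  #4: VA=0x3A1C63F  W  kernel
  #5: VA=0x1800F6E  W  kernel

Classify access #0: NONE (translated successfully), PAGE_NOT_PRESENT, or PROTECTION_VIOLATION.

Trace:
#0 VA=0x1415A5F (r,user):
  L0: frame=0x2A idx=10 entry=0x2D007 [P=1 RW=1 US=1 PS=0]
  L1: frame=0x2D idx=21 entry=0x31007 [P=1 RW=1 US=1 PS=0]
  ⇒ phys 0x31A5F  [2 reads]
#1 VA=0x2A09992 (r,kernel):
  L0: frame=0x2A idx=21 entry=0x35007 [P=1 RW=1 US=1 PS=0]
  L1: frame=0x35 idx=9 entry=0x38007 [P=1 RW=1 US=1 PS=0]
  ⇒ phys 0x38992  [2 reads]
#2 VA=0x280F345 (r,user):
  L0: frame=0x2A idx=20 entry=0x3A007 [P=1 RW=1 US=1 PS=0]
  L1: frame=0x3A idx=15 entry=0x3E007 [P=1 RW=1 US=1 PS=0]
  ⇒ phys 0x3E345  [2 reads]
#3 VA=0x1415A5F (r,kernel):
  L0: frame=0x2A idx=10 entry=0x2D007 [P=1 RW=1 US=1 PS=0]
  L1: frame=0x2D idx=21 entry=0x31007 [P=1 RW=1 US=1 PS=0]
  ⇒ phys 0x31A5F  [2 reads]
#4 VA=0x3A1C63F (w,kernel):
  L0: frame=0x2A idx=29 entry=0x40007 [P=1 RW=1 US=1 PS=0]
  L1: frame=0x40 idx=28 entry=0x43005 [P=1 RW=0 US=1 PS=0]
  ⇒ fault: PROTECTION_VIOLATION  — 2 lookups
#5 VA=0x1800F6E (w,kernel):
  L0: frame=0x2A idx=12 entry=0x51004 [P=0 RW=0 US=1 PS=0]
  ⇒ fault: PAGE_NOT_PRESENT  — 1 lookups

Access #0 fault: NONE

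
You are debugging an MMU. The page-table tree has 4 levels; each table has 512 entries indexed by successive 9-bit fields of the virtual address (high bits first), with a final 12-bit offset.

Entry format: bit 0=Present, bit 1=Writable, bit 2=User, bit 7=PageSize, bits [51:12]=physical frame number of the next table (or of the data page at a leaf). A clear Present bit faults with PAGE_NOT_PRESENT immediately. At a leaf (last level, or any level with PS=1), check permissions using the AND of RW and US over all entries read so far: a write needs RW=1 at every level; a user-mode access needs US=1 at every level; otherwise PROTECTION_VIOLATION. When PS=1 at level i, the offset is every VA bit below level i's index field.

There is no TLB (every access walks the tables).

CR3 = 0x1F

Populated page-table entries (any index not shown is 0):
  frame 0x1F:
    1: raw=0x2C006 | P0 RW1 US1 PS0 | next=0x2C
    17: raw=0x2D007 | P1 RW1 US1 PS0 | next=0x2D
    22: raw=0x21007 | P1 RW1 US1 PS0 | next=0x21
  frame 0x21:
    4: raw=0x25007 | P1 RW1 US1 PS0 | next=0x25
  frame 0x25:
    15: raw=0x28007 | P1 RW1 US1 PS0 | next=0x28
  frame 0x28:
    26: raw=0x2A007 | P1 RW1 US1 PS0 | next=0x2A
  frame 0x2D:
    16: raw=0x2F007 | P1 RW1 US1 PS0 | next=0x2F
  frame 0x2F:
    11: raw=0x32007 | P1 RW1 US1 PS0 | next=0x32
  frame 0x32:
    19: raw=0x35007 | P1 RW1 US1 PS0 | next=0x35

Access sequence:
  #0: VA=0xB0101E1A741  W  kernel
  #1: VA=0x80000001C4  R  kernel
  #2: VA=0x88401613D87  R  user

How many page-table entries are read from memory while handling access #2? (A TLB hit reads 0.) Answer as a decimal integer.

Trace:
#0 VA=0xB0101E1A741 (w,kernel):
  L0: frame=0x1F idx=22 entry=0x21007 [P=1 RW=1 US=1 PS=0]
  L1: frame=0x21 idx=4 entry=0x25007 [P=1 RW=1 US=1 PS=0]
  L2: frame=0x25 idx=15 entry=0x28007 [P=1 RW=1 US=1 PS=0]
  L3: frame=0x28 idx=26 entry=0x2A007 [P=1 RW=1 US=1 PS=0]
  ⇒ phys 0x2A741  [4 reads]
#1 VA=0x80000001C4 (r,kernel):
  L0: frame=0x1F idx=1 entry=0x2C006 [P=0 RW=1 US=1 PS=0]
  ✗ PAGE_NOT_PRESENT  [1 reads]
#2 VA=0x88401613D87 (r,user):
  L0: frame=0x1F idx=17 entry=0x2D007 [P=1 RW=1 US=1 PS=0]
  L1: frame=0x2D idx=16 entry=0x2F007 [P=1 RW=1 US=1 PS=0]
  L2: frame=0x2F idx=11 entry=0x32007 [P=1 RW=1 US=1 PS=0]
  L3: frame=0x32 idx=19 entry=0x35007 [P=1 RW=1 US=1 PS=0]
  ⇒ phys 0x35D87  [4 reads]

Entries read for #2: 4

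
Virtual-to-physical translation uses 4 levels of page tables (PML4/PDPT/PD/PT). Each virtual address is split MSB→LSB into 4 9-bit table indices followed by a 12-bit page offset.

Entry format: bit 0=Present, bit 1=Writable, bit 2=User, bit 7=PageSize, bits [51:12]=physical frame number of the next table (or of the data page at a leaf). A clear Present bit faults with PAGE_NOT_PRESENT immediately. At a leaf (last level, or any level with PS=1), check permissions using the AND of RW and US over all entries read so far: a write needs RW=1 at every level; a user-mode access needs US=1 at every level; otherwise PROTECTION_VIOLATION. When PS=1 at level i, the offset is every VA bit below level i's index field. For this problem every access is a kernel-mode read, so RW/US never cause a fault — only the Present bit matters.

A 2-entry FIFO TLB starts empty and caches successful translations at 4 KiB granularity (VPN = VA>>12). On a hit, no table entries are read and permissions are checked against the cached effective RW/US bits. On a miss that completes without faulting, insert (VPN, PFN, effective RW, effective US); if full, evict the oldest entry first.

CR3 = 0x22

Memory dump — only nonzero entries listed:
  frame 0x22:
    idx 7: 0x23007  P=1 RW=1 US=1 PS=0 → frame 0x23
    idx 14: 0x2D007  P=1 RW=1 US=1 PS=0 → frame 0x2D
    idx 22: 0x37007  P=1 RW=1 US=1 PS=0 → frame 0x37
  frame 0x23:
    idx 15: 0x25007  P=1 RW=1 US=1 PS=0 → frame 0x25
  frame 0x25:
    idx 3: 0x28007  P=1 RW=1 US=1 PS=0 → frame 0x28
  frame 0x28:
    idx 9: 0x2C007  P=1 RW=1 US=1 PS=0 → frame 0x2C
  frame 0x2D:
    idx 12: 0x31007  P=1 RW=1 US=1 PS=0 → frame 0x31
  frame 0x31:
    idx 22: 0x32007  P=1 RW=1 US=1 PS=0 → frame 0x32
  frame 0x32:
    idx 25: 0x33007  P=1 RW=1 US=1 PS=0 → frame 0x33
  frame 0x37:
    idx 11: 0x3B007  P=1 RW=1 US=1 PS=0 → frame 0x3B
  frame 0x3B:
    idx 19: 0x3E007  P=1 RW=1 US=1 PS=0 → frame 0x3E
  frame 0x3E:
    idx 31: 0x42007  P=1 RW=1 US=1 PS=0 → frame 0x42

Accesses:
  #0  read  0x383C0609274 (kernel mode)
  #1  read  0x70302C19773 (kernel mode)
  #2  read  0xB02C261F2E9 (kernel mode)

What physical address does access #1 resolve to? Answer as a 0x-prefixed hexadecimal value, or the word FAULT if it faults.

Walk each access:
#0 VA=0x383C0609274 (r,kernel):
  L0 @0x22[7] → 0x23007  P=1,RW=1,US=1,PS=0
  L1 @0x23[15] → 0x25007  P=1,RW=1,US=1,PS=0
  L2 @0x25[3] → 0x28007  P=1,RW=1,US=1,PS=0
  L3 @0x28[9] → 0x2C007  P=1,RW=1,US=1,PS=0
  ✓ 0x2C274  — 4 lookups
#1 VA=0x70302C19773 (r,kernel):
  L0 @0x22[14] → 0x2D007  P=1,RW=1,US=1,PS=0
  L1 @0x2D[12] → 0x31007  P=1,RW=1,US=1,PS=0
  L2 @0x31[22] → 0x32007  P=1,RW=1,US=1,PS=0
  L3 @0x32[25] → 0x33007  P=1,RW=1,US=1,PS=0
  ✓ 0x33773  — 4 lookups
#2 VA=0xB02C261F2E9 (r,kernel):
  L0 @0x22[22] → 0x37007  P=1,RW=1,US=1,PS=0
  L1 @0x37[11] → 0x3B007  P=1,RW=1,US=1,PS=0
  L2 @0x3B[19] → 0x3E007  P=1,RW=1,US=1,PS=0
  L3 @0x3E[31] → 0x42007  P=1,RW=1,US=1,PS=0
  ✓ 0x422E9  — 4 lookups

Access #1 PA: 0x33773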